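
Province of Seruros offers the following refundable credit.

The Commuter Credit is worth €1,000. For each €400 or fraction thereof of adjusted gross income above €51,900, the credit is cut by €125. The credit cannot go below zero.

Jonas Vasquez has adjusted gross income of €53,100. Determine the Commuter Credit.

€625

Commuter Credit: income exceeds €51,900 by €1,200, which is 3 full-or-partial €400 increments; reduction = 3 × €125 = €375, leaving €625.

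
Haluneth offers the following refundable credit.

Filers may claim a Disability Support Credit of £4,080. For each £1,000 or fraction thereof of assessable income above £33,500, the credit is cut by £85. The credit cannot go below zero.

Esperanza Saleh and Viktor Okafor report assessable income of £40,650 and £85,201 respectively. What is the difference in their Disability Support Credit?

Esperanza (£40,650): Disability Support Credit: income exceeds £33,500 by £7,150, which is 8 full-or-partial £1,000 increments; reduction = 8 × £85 = £680, leaving £3,400.
Viktor (£85,201): Disability Support Credit: income exceeds £33,500 by £51,701 → 52 increments × £85 = £4,420 ≥ base, so the credit is £0.
Difference: |£3,400 − £0| = £3,400.

£3,400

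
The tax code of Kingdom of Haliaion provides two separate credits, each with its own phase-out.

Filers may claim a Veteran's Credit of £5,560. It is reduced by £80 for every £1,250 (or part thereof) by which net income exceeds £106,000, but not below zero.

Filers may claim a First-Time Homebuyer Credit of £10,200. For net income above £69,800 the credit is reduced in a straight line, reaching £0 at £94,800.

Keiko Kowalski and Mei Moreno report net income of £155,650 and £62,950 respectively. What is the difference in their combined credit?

£13,400

Keiko (£155,650): Veteran's Credit: income exceeds £106,000 by £49,650, which is 40 full-or-partial £1,250 increments; reduction = 40 × £80 = £3,200, leaving £2,360. First-Time Homebuyer Credit: £155,650 is at or above £94,800, so the credit is £0. total £2,360 + £0 = £2,360
Mei (£62,950): Veteran's Credit: £62,950 is at or below the £106,000 threshold, so the full £5,560 applies. First-Time Homebuyer Credit: £62,950 is at or below the £69,800 threshold, so the full £10,200 applies. total £5,560 + £10,200 = £15,760
Difference: |£2,360 − £15,760| = £13,400.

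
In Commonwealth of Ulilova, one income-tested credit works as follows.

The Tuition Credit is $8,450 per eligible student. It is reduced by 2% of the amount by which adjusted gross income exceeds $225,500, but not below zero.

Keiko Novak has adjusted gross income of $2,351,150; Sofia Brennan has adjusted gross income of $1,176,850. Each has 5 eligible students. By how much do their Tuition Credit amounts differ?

Keiko ($2,351,150): Tuition Credit: base = 5 × $8,450 = $42,250. 2% of the $2,125,650 excess over $225,500 is $42,513 ≥ base, so the credit is $0.
Sofia ($1,176,850): Tuition Credit: base = 5 × $8,450 = $42,250. 2% of the $951,350 excess over $225,500 is $19,027; credit = $42,250 − $19,027 = $23,223.
Difference: |$0 − $23,223| = $23,223.

$23,223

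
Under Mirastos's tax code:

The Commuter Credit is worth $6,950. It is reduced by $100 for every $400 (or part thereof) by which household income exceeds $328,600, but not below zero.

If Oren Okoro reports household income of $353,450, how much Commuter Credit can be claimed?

Commuter Credit: income exceeds $328,600 by $24,850, which is 63 full-or-partial $400 increments; reduction = 63 × $100 = $6,300, leaving $650.

$650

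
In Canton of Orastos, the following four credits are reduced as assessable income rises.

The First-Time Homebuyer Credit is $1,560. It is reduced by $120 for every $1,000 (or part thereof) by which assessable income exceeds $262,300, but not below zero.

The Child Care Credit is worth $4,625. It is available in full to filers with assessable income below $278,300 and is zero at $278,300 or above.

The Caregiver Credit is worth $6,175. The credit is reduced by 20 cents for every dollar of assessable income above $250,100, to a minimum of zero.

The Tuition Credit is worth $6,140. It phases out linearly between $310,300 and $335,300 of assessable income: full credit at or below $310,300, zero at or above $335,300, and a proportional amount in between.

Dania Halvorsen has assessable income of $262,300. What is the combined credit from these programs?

First-Time Homebuyer Credit: $262,300 is at or below the $262,300 threshold, so the full $1,560 applies.
Child Care Credit: $262,300 is below the $278,300 cutoff, so the full $4,625 applies.
Caregiver Credit: 20% of the $12,200 excess over $250,100 is $2,440; credit = $6,175 − $2,440 = $3,735.
Tuition Credit: $262,300 is at or below the $310,300 threshold, so the full $6,140 applies.
Total: $1,560 + $4,625 + $3,735 + $6,140 = $16,060.

$16,060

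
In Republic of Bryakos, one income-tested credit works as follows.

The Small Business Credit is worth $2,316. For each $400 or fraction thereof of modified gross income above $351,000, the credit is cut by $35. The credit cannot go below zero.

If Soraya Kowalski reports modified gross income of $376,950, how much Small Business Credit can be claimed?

$41

Small Business Credit: income exceeds $351,000 by $25,950, which is 65 full-or-partial $400 increments; reduction = 65 × $35 = $2,275, leaving $41.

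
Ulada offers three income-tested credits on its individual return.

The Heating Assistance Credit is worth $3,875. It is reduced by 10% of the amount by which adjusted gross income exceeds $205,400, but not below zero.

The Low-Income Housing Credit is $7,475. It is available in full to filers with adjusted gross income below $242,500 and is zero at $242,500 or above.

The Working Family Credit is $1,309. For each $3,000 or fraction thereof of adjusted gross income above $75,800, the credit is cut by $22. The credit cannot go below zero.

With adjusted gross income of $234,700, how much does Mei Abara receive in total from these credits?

$8,563

Heating Assistance Credit: 10% of the $29,300 excess over $205,400 is $2,930; credit = $3,875 − $2,930 = $945.
Low-Income Housing Credit: $234,700 is below the $242,500 cutoff, so the full $7,475 applies.
Working Family Credit: income exceeds $75,800 by $158,900, which is 53 full-or-partial $3,000 increments; reduction = 53 × $22 = $1,166, leaving $143.
Total: $945 + $7,475 + $143 = $8,563.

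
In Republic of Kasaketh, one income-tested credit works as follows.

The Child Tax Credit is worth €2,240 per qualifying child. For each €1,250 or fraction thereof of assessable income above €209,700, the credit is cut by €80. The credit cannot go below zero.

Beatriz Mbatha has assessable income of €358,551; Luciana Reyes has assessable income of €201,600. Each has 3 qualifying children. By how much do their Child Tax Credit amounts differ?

€6,720

Beatriz (€358,551): Child Tax Credit: base = 3 × €2,240 = €6,720. income exceeds €209,700 by €148,851 → 120 increments × €80 = €9,600 ≥ base, so the credit is €0.
Luciana (€201,600): Child Tax Credit: base = 3 × €2,240 = €6,720. €201,600 is at or below the €209,700 threshold, so the full €6,720 applies.
Difference: |€0 − €6,720| = €6,720.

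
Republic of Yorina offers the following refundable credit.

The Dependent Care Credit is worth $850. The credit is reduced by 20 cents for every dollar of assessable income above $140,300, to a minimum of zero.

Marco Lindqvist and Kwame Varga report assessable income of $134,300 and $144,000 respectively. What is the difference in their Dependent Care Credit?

$740

Marco ($134,300): Dependent Care Credit: $134,300 is at or below the $140,300 threshold, so the full $850 applies.
Kwame ($144,000): Dependent Care Credit: 20% of the $3,700 excess over $140,300 is $740; credit = $850 − $740 = $110.
Difference: |$850 − $110| = $740.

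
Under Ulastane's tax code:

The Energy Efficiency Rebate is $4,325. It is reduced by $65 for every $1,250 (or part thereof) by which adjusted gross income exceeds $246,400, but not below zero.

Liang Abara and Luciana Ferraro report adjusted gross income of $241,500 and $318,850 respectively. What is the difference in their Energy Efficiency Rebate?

Liang ($241,500): Energy Efficiency Rebate: $241,500 is at or below the $246,400 threshold, so the full $4,325 applies.
Luciana ($318,850): Energy Efficiency Rebate: income exceeds $246,400 by $72,450, which is 58 full-or-partial $1,250 increments; reduction = 58 × $65 = $3,770, leaving $555.
Difference: |$4,325 − $555| = $3,770.

$3,770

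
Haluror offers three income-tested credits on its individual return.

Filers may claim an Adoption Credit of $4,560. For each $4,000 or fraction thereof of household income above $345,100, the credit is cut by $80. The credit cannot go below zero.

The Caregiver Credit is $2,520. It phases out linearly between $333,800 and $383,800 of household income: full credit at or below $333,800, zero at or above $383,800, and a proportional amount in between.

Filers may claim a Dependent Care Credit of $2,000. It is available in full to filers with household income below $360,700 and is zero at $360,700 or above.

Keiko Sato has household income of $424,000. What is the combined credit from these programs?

$2,960

Adoption Credit: income exceeds $345,100 by $78,900, which is 20 full-or-partial $4,000 increments; reduction = 20 × $80 = $1,600, leaving $2,960.
Caregiver Credit: $424,000 is at or above $383,800, so the credit is $0.
Dependent Care Credit: $424,000 meets or exceeds the $360,700 cutoff, so the credit is $0.
Total: $2,960 + $0 + $0 = $2,960.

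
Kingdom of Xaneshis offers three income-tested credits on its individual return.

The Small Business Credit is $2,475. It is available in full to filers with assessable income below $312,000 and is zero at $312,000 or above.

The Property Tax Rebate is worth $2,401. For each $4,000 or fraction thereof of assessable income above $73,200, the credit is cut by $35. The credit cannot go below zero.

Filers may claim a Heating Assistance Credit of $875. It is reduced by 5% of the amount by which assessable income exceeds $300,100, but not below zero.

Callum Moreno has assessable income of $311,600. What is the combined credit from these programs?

Small Business Credit: $311,600 is below the $312,000 cutoff, so the full $2,475 applies.
Property Tax Rebate: income exceeds $73,200 by $238,400, which is 60 full-or-partial $4,000 increments; reduction = 60 × $35 = $2,100, leaving $301.
Heating Assistance Credit: 5% of the $11,500 excess over $300,100 is $575; credit = $875 − $575 = $300.
Total: $2,475 + $301 + $300 = $3,076.

$3,076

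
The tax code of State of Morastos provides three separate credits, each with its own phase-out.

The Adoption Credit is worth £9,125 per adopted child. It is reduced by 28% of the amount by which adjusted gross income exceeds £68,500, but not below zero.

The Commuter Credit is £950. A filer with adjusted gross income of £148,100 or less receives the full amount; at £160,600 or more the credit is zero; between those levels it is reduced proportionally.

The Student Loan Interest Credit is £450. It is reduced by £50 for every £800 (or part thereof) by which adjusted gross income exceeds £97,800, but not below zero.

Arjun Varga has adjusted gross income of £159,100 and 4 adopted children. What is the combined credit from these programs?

Adoption Credit: base = 4 × £9,125 = £36,500. 28% of the £90,600 excess over £68,500 is £25,368; credit = £36,500 − £25,368 = £11,132.
Commuter Credit: £159,100 is £11,000 into a £12,500 phase-out range, leaving 1,500/12,500 of the credit: £950 × 1,500/12,500 = £114.
Student Loan Interest Credit: income exceeds £97,800 by £61,300 → 77 increments × £50 = £3,850 ≥ base, so the credit is £0.
Total: £11,132 + £114 + £0 = £11,246.

£11,246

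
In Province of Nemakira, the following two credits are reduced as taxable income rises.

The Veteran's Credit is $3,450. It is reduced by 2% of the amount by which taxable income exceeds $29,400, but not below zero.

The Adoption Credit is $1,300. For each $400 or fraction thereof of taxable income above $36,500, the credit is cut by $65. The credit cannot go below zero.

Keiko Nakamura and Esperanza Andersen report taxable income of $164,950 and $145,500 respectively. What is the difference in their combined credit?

Keiko ($164,950): Veteran's Credit: 2% of the $135,550 excess over $29,400 is $2,711; credit = $3,450 − $2,711 = $739. Adoption Credit: income exceeds $36,500 by $128,450 → 322 increments × $65 = $20,930 ≥ base, so the credit is $0. total $739 + $0 = $739
Esperanza ($145,500): Veteran's Credit: 2% of the $116,100 excess over $29,400 is $2,322; credit = $3,450 − $2,322 = $1,128. Adoption Credit: income exceeds $36,500 by $109,000 → 273 increments × $65 = $17,745 ≥ base, so the credit is $0. total $1,128 + $0 = $1,128
Difference: |$739 − $1,128| = $389.

$389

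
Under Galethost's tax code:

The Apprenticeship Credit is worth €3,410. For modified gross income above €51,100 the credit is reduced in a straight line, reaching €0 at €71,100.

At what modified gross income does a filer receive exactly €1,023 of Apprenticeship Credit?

€65,100

€1,023 is 1,023/3,410 of the full €3,410, so 2,387/3,410 of the €20,000 range has been used: income = €51,100 + €20,000 × 2,387/3,410 = €65,100.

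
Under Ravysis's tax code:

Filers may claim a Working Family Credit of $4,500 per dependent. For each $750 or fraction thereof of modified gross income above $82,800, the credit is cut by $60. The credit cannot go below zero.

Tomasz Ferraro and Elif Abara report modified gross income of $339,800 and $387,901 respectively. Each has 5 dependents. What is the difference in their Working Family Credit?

Tomasz ($339,800): Working Family Credit: base = 5 × $4,500 = $22,500. income exceeds $82,800 by $257,000, which is 343 full-or-partial $750 increments; reduction = 343 × $60 = $20,580, leaving $1,920.
Elif ($387,901): Working Family Credit: base = 5 × $4,500 = $22,500. income exceeds $82,800 by $305,101 → 407 increments × $60 = $24,420 ≥ base, so the credit is $0.
Difference: |$1,920 − $0| = $1,920.

$1,920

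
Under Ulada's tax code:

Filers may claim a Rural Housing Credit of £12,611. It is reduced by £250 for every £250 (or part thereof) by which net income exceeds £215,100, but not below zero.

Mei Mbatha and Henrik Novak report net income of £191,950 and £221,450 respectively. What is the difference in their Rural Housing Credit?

£6,500

Mei (£191,950): Rural Housing Credit: £191,950 is at or below the £215,100 threshold, so the full £12,611 applies.
Henrik (£221,450): Rural Housing Credit: income exceeds £215,100 by £6,350, which is 26 full-or-partial £250 increments; reduction = 26 × £250 = £6,500, leaving £6,111.
Difference: |£12,611 − £6,111| = £6,500.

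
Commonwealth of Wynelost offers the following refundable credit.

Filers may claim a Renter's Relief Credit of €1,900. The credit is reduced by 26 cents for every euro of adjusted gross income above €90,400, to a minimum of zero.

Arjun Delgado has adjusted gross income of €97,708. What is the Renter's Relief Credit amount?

€0

Renter's Relief Credit: 26% of the €7,308 excess over €90,400 is €1,900.08 ≥ base, so the credit is €0.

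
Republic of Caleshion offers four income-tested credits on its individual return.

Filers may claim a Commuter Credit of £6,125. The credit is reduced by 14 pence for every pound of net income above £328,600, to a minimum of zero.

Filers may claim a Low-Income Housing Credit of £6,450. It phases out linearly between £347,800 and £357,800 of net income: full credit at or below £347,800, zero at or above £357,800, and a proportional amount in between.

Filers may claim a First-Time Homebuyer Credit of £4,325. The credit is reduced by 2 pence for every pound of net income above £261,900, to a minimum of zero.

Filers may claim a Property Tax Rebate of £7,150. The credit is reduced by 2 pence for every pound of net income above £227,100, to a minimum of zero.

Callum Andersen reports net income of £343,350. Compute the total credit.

£18,031

Commuter Credit: 14% of the £14,750 excess over £328,600 is £2,065; credit = £6,125 − £2,065 = £4,060.
Low-Income Housing Credit: £343,350 is at or below the £347,800 threshold, so the full £6,450 applies.
First-Time Homebuyer Credit: 2% of the £81,450 excess over £261,900 is £1,629; credit = £4,325 − £1,629 = £2,696.
Property Tax Rebate: 2% of the £116,250 excess over £227,100 is £2,325; credit = £7,150 − £2,325 = £4,825.
Total: £4,060 + £6,450 + £2,696 + £4,825 = £18,031.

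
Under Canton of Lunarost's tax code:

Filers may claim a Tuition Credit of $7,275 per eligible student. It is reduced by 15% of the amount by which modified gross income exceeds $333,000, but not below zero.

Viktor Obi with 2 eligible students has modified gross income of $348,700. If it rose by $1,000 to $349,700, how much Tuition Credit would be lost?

$150

At $348,700 — base = 2 × $7,275 = $14,550. 15% of the $15,700 excess over $333,000 is $2,355; credit = $14,550 − $2,355 = $12,195.
At $349,700 — base = 2 × $7,275 = $14,550. 15% of the $16,700 excess over $333,000 is $2,505; credit = $14,550 − $2,505 = $12,045.
Lost: $12,195 − $12,045 = $150.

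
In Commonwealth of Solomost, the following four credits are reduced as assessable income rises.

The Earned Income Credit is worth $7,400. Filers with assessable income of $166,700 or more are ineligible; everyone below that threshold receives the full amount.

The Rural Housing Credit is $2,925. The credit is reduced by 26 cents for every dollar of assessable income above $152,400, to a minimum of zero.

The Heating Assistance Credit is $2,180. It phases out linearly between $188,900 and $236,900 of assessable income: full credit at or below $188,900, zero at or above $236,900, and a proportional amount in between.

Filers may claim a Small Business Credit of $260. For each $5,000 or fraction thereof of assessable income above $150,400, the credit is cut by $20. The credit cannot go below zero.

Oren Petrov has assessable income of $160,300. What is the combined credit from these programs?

$10,671

Earned Income Credit: $160,300 is below the $166,700 cutoff, so the full $7,400 applies.
Rural Housing Credit: 26% of the $7,900 excess over $152,400 is $2,054; credit = $2,925 − $2,054 = $871.
Heating Assistance Credit: $160,300 is at or below the $188,900 threshold, so the full $2,180 applies.
Small Business Credit: income exceeds $150,400 by $9,900, which is 2 full-or-partial $5,000 increments; reduction = 2 × $20 = $40, leaving $220.
Total: $7,400 + $871 + $2,180 + $220 = $10,671.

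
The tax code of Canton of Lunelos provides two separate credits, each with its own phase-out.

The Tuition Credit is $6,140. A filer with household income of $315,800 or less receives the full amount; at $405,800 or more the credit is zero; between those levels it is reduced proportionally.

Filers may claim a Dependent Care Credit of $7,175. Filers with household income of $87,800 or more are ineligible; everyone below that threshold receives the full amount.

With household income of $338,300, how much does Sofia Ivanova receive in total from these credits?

Tuition Credit: $338,300 is $22,500 into a $90,000 phase-out range, leaving 67,500/90,000 of the credit: $6,140 × 67,500/90,000 = $4,605.
Dependent Care Credit: $338,300 meets or exceeds the $87,800 cutoff, so the credit is $0.
Total: $4,605 + $0 = $4,605.

$4,605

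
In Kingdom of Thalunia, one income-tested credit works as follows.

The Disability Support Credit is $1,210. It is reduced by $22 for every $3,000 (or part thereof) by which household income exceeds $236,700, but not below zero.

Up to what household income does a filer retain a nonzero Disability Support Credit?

After 54 increments the reduction is 54 × $22 = $1,188, leaving $22; one more increment wipes it out. Increment 54 ends at excess 54 × $3,000 = $162,000, so the highest qualifying income is $236,700 + $162,000 = $398,700.

$398,700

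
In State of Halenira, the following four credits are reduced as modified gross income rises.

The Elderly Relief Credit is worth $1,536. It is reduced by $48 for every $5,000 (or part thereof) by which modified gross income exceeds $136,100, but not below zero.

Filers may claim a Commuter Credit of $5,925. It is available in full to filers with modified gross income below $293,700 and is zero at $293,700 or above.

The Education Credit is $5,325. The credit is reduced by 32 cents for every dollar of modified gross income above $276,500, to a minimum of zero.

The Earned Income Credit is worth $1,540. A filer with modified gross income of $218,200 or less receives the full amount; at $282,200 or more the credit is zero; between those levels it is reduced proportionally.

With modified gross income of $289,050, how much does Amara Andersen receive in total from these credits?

$7,282

Elderly Relief Credit: income exceeds $136,100 by $152,950, which is 31 full-or-partial $5,000 increments; reduction = 31 × $48 = $1,488, leaving $48.
Commuter Credit: $289,050 is below the $293,700 cutoff, so the full $5,925 applies.
Education Credit: 32% of the $12,550 excess over $276,500 is $4,016; credit = $5,325 − $4,016 = $1,309.
Earned Income Credit: $289,050 is at or above $282,200, so the credit is $0.
Total: $48 + $5,925 + $1,309 + $0 = $7,282.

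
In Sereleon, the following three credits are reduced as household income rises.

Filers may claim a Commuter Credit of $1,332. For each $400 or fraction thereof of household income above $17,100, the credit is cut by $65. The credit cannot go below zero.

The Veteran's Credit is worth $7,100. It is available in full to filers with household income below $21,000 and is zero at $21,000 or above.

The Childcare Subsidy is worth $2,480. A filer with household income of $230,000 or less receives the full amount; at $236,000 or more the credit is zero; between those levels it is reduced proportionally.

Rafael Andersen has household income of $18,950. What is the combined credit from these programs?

$10,587

Commuter Credit: income exceeds $17,100 by $1,850, which is 5 full-or-partial $400 increments; reduction = 5 × $65 = $325, leaving $1,007.
Veteran's Credit: $18,950 is below the $21,000 cutoff, so the full $7,100 applies.
Childcare Subsidy: $18,950 is at or below the $230,000 threshold, so the full $2,480 applies.
Total: $1,007 + $7,100 + $2,480 = $10,587.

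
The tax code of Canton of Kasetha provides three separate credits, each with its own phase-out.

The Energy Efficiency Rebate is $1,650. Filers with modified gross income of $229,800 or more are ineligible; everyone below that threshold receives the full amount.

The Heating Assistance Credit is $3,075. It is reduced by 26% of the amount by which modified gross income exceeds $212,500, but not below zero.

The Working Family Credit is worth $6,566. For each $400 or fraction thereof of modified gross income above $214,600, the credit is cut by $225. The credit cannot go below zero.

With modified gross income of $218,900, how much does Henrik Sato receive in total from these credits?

$7,152

Energy Efficiency Rebate: $218,900 is below the $229,800 cutoff, so the full $1,650 applies.
Heating Assistance Credit: 26% of the $6,400 excess over $212,500 is $1,664; credit = $3,075 − $1,664 = $1,411.
Working Family Credit: income exceeds $214,600 by $4,300, which is 11 full-or-partial $400 increments; reduction = 11 × $225 = $2,475, leaving $4,091.
Total: $1,650 + $1,411 + $4,091 = $7,152.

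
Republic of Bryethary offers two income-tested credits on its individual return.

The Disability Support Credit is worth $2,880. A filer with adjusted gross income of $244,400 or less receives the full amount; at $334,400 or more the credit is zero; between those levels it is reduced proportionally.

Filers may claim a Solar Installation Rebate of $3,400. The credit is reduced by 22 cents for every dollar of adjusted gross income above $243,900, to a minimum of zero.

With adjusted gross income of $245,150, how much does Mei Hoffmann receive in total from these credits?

Disability Support Credit: $245,150 is $750 into a $90,000 phase-out range, leaving 89,250/90,000 of the credit: $2,880 × 89,250/90,000 = $2,856.
Solar Installation Rebate: 22% of the $1,250 excess over $243,900 is $275; credit = $3,400 − $275 = $3,125.
Total: $2,856 + $3,125 = $5,981.

$5,981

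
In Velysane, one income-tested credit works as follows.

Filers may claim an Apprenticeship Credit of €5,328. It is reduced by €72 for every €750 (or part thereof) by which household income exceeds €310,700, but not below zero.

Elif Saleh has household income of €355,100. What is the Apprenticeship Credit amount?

Apprenticeship Credit: income exceeds €310,700 by €44,400, which is 60 full-or-partial €750 increments; reduction = 60 × €72 = €4,320, leaving €1,008.

€1,008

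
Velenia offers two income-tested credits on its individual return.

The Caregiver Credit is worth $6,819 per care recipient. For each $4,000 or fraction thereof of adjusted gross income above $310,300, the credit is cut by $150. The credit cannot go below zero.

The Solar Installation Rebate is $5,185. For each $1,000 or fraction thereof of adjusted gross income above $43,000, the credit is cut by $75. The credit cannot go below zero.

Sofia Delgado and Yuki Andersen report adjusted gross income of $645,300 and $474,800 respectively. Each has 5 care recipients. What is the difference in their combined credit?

Sofia ($645,300): Caregiver Credit: base = 5 × $6,819 = $34,095. income exceeds $310,300 by $335,000, which is 84 full-or-partial $4,000 increments; reduction = 84 × $150 = $12,600, leaving $21,495. Solar Installation Rebate: income exceeds $43,000 by $602,300 → 603 increments × $75 = $45,225 ≥ base, so the credit is $0. total $21,495 + $0 = $21,495
Yuki ($474,800): Caregiver Credit: base = 5 × $6,819 = $34,095. income exceeds $310,300 by $164,500, which is 42 full-or-partial $4,000 increments; reduction = 42 × $150 = $6,300, leaving $27,795. Solar Installation Rebate: income exceeds $43,000 by $431,800 → 432 increments × $75 = $32,400 ≥ base, so the credit is $0. total $27,795 + $0 = $27,795
Difference: |$21,495 − $27,795| = $6,300.

$6,300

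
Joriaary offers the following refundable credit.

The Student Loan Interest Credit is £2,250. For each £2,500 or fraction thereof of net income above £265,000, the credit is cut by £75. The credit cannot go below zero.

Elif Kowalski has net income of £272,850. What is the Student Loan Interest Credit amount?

Student Loan Interest Credit: income exceeds £265,000 by £7,850, which is 4 full-or-partial £2,500 increments; reduction = 4 × £75 = £300, leaving £1,950.

£1,950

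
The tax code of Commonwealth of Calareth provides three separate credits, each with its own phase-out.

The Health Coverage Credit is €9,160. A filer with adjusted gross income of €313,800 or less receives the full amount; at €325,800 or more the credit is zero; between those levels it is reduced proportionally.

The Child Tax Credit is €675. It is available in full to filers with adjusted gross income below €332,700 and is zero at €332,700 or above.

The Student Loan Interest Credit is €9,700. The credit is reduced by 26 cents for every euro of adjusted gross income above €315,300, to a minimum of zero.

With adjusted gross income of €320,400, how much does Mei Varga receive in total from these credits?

Health Coverage Credit: €320,400 is €6,600 into a €12,000 phase-out range, leaving 5,400/12,000 of the credit: €9,160 × 5,400/12,000 = €4,122.
Child Tax Credit: €320,400 is below the €332,700 cutoff, so the full €675 applies.
Student Loan Interest Credit: 26% of the €5,100 excess over €315,300 is €1,326; credit = €9,700 − €1,326 = €8,374.
Total: €4,122 + €675 + €8,374 = €13,171.

€13,171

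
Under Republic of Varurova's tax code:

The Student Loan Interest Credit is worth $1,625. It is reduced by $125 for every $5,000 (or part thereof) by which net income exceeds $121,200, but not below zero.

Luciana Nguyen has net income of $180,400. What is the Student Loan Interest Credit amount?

$125

Student Loan Interest Credit: income exceeds $121,200 by $59,200, which is 12 full-or-partial $5,000 increments; reduction = 12 × $125 = $1,500, leaving $125.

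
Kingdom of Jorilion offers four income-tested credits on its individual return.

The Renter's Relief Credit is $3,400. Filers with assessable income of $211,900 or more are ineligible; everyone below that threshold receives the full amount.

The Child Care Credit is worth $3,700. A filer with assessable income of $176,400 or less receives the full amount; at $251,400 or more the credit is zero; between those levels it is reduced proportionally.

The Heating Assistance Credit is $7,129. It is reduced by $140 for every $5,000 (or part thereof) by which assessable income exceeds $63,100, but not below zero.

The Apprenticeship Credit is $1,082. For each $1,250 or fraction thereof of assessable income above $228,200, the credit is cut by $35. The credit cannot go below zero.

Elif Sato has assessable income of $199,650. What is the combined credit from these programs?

$10,244

Renter's Relief Credit: $199,650 is below the $211,900 cutoff, so the full $3,400 applies.
Child Care Credit: $199,650 is $23,250 into a $75,000 phase-out range, leaving 51,750/75,000 of the credit: $3,700 × 51,750/75,000 = $2,553.
Heating Assistance Credit: income exceeds $63,100 by $136,550, which is 28 full-or-partial $5,000 increments; reduction = 28 × $140 = $3,920, leaving $3,209.
Apprenticeship Credit: $199,650 is at or below the $228,200 threshold, so the full $1,082 applies.
Total: $3,400 + $2,553 + $3,209 + $1,082 = $10,244.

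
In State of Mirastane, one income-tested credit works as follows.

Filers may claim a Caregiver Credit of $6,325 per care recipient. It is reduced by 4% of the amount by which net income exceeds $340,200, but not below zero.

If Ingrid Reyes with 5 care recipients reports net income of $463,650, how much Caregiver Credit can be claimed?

$26,687

Caregiver Credit: base = 5 × $6,325 = $31,625. 4% of the $123,450 excess over $340,200 is $4,938; credit = $31,625 − $4,938 = $26,687.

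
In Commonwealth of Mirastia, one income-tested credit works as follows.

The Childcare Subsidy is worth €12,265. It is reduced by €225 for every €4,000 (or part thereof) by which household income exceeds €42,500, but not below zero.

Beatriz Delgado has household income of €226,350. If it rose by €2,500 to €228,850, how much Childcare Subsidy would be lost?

€225

At €226,350 — income exceeds €42,500 by €183,850, which is 46 full-or-partial €4,000 increments; reduction = 46 × €225 = €10,350, leaving €1,915.
At €228,850 — income exceeds €42,500 by €186,350, which is 47 full-or-partial €4,000 increments; reduction = 47 × €225 = €10,575, leaving €1,690.
Lost: €1,915 − €1,690 = €225.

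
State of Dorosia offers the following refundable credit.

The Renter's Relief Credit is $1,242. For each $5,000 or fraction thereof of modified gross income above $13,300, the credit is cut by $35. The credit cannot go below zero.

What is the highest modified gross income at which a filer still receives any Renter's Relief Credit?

After 35 increments the reduction is 35 × $35 = $1,225, leaving $17; one more increment wipes it out. Increment 35 ends at excess 35 × $5,000 = $175,000, so the highest qualifying income is $13,300 + $175,000 = $188,300.

$188,300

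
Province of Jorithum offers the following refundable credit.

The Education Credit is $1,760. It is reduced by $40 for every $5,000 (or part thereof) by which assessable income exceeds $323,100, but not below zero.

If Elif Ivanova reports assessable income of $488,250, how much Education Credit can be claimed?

$400

Education Credit: income exceeds $323,100 by $165,150, which is 34 full-or-partial $5,000 increments; reduction = 34 × $40 = $1,360, leaving $400.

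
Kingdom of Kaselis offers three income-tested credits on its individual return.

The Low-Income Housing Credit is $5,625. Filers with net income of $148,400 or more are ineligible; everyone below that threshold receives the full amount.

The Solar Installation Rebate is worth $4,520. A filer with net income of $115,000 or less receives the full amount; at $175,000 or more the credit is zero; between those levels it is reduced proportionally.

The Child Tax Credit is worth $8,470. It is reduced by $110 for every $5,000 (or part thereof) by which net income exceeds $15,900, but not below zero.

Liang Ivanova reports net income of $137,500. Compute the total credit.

Low-Income Housing Credit: $137,500 is below the $148,400 cutoff, so the full $5,625 applies.
Solar Installation Rebate: $137,500 is $22,500 into a $60,000 phase-out range, leaving 37,500/60,000 of the credit: $4,520 × 37,500/60,000 = $2,825.
Child Tax Credit: income exceeds $15,900 by $121,600, which is 25 full-or-partial $5,000 increments; reduction = 25 × $110 = $2,750, leaving $5,720.
Total: $5,625 + $2,825 + $5,720 = $14,170.

$14,170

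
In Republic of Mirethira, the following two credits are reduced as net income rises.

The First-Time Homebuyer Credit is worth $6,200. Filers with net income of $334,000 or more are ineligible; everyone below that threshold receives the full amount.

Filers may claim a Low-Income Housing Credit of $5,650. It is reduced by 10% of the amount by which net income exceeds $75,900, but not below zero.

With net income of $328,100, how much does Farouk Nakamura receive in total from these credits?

$6,200

First-Time Homebuyer Credit: $328,100 is below the $334,000 cutoff, so the full $6,200 applies.
Low-Income Housing Credit: 10% of the $252,200 excess over $75,900 is $25,220 ≥ base, so the credit is $0.
Total: $6,200 + $0 = $6,200.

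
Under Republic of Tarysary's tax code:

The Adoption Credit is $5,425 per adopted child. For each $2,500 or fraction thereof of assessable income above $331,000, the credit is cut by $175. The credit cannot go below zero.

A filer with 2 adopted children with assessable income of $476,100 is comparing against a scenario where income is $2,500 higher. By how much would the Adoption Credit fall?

$175

At $476,100 — base = 2 × $5,425 = $10,850. income exceeds $331,000 by $145,100, which is 59 full-or-partial $2,500 increments; reduction = 59 × $175 = $10,325, leaving $525.
At $478,600 — base = 2 × $5,425 = $10,850. income exceeds $331,000 by $147,600, which is 60 full-or-partial $2,500 increments; reduction = 60 × $175 = $10,500, leaving $350.
Lost: $525 − $350 = $175.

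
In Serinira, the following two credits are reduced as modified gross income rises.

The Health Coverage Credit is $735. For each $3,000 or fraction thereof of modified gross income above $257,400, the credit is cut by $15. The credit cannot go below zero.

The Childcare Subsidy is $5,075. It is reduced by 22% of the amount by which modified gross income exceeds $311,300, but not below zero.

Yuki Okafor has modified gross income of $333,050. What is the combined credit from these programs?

$635

Health Coverage Credit: income exceeds $257,400 by $75,650, which is 26 full-or-partial $3,000 increments; reduction = 26 × $15 = $390, leaving $345.
Childcare Subsidy: 22% of the $21,750 excess over $311,300 is $4,785; credit = $5,075 − $4,785 = $290.
Total: $345 + $290 = $635.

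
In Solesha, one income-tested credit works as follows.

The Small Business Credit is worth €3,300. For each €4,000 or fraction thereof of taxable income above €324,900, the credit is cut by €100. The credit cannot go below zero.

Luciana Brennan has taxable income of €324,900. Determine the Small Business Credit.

€3,300

Small Business Credit: €324,900 is at or below the €324,900 threshold, so the full €3,300 applies.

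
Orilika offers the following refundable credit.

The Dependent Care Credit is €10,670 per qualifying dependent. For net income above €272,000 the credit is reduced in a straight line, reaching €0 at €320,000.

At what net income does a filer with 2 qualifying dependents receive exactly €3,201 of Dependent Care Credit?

€312,800

Full credit = 2 × €10,670 = €21,340.
€3,201 is 3,201/21,340 of the full €21,340, so 18,139/21,340 of the €48,000 range has been used: income = €272,000 + €48,000 × 18,139/21,340 = €312,800.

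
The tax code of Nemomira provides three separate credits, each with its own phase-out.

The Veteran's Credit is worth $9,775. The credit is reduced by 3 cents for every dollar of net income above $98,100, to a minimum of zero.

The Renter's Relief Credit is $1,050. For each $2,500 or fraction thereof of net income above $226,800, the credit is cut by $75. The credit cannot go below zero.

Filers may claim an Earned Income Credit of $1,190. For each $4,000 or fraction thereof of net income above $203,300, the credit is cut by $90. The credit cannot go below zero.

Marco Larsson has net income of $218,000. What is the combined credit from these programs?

Veteran's Credit: 3% of the $119,900 excess over $98,100 is $3,597; credit = $9,775 − $3,597 = $6,178.
Renter's Relief Credit: $218,000 is at or below the $226,800 threshold, so the full $1,050 applies.
Earned Income Credit: income exceeds $203,300 by $14,700, which is 4 full-or-partial $4,000 increments; reduction = 4 × $90 = $360, leaving $830.
Total: $6,178 + $1,050 + $830 = $8,058.

$8,058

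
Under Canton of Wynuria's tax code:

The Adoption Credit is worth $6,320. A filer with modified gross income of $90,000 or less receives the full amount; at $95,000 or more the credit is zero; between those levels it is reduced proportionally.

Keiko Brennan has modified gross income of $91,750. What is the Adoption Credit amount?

$4,108

Adoption Credit: $91,750 is $1,750 into a $5,000 phase-out range, leaving 3,250/5,000 of the credit: $6,320 × 3,250/5,000 = $4,108.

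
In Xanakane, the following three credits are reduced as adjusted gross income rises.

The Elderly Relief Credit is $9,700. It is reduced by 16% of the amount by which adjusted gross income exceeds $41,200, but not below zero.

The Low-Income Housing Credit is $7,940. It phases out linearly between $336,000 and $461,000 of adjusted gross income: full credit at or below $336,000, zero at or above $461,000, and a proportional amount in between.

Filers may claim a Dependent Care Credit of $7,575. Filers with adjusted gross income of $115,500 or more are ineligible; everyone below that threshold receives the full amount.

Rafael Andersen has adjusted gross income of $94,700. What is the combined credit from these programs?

$16,655

Elderly Relief Credit: 16% of the $53,500 excess over $41,200 is $8,560; credit = $9,700 − $8,560 = $1,140.
Low-Income Housing Credit: $94,700 is at or below the $336,000 threshold, so the full $7,940 applies.
Dependent Care Credit: $94,700 is below the $115,500 cutoff, so the full $7,575 applies.
Total: $1,140 + $7,940 + $7,575 = $16,655.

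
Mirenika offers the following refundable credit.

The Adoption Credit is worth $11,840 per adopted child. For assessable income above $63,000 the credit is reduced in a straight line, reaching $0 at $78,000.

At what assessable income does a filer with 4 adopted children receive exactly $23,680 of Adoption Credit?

$70,500

Full credit = 4 × $11,840 = $47,360.
$23,680 is 23,680/47,360 of the full $47,360, so 23,680/47,360 of the $15,000 range has been used: income = $63,000 + $15,000 × 23,680/47,360 = $70,500.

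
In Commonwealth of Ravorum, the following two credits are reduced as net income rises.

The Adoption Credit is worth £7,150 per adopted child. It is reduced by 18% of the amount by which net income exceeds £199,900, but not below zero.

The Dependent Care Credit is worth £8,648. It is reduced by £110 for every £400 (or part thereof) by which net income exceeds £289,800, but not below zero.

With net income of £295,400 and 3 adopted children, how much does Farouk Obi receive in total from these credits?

£11,368

Adoption Credit: base = 3 × £7,150 = £21,450. 18% of the £95,500 excess over £199,900 is £17,190; credit = £21,450 − £17,190 = £4,260.
Dependent Care Credit: income exceeds £289,800 by £5,600, which is 14 full-or-partial £400 increments; reduction = 14 × £110 = £1,540, leaving £7,108.
Total: £4,260 + £7,108 = £11,368.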